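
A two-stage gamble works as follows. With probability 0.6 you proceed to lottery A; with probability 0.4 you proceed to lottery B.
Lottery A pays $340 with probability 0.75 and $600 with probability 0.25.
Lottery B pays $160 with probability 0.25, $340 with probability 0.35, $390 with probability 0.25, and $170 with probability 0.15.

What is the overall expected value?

EV(A) = 0.75 × 340 + 0.25 × 600 = 255 + 150 = 405
EV(B) = 0.25 × 160 + 0.35 × 340 + 0.25 × 390 + 0.15 × 170 = 40 + 119 + 97.5 + 25.5 = 282
Overall = 0.6 × 405 + 0.4 × 282 = 243 + 112.8 = 355.8

$355.80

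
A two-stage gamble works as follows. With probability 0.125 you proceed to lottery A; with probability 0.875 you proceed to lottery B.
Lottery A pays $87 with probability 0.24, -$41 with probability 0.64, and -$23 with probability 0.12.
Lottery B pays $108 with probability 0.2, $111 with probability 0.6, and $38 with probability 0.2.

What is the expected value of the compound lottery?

EV(A) = 0.24 × 87 + 0.64 × (-41) + 0.12 × (-23) = 20.88 − 26.24 − 2.76 = -8.12
EV(B) = 0.2 × 108 + 0.6 × 111 + 0.2 × 38 = 21.6 + 66.6 + 7.6 = 95.8
Overall = 0.125 × (-8.12) + 0.875 × 95.8 = -1.015 + 83.825 = 82.81

$82.81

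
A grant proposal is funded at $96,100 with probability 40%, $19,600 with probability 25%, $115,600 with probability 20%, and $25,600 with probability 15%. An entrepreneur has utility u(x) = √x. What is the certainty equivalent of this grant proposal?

$63,001

E[u] = 0.4·√96100 + 0.25·√19600 + 0.2·√115600 + 0.15·√25600 = 0.4·310 + 0.25·140 + 0.2·340 + 0.15·160 = 251
CE = (251)² = 63001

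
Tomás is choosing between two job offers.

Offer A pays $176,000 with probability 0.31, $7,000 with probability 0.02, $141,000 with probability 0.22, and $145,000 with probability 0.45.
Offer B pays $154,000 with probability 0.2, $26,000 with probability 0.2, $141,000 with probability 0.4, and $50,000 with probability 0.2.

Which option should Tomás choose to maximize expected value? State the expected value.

Offer A ($150,970)

Offer A = 0.31 × 176000 + 0.02 × 7000 + 0.22 × 141000 + 0.45 × 145000 = 54560 + 140 + 31020 + 65250 = 150970
Offer B = 0.2 × 154000 + 0.2 × 26000 + 0.4 × 141000 + 0.2 × 50000 = 30800 + 5200 + 56400 + 10000 = 102400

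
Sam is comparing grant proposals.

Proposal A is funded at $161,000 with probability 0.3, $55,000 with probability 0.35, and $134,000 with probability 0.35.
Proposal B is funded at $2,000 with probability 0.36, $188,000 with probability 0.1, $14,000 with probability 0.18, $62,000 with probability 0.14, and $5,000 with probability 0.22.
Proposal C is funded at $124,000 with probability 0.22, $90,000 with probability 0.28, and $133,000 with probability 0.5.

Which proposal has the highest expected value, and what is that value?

Proposal A = 0.3 × 161000 + 0.35 × 55000 + 0.35 × 134000 = 48300 + 19250 + 46900 = 114450
Proposal B = 0.36 × 2000 + 0.1 × 188000 + 0.18 × 14000 + 0.14 × 62000 + 0.22 × 5000 = 720 + 18800 + 2520 + 8680 + 1100 = 31820
Proposal C = 0.22 × 124000 + 0.28 × 90000 + 0.5 × 133000 = 27280 + 25200 + 66500 = 118980

Proposal C ($118,980)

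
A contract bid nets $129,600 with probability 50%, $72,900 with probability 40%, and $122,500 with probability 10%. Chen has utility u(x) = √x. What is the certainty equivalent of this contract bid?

$104,329

E[u] = 0.5·√129600 + 0.4·√72900 + 0.1·√122500 = 0.5·360 + 0.4·270 + 0.1·350 = 323
CE = (323)² = 104329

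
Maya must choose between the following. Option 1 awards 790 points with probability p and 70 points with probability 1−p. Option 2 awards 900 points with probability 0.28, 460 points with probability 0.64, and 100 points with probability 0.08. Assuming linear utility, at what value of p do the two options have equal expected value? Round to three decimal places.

EV(Option 2) = 0.28 × 900 + 0.64 × 460 + 0.08 × 100 = 252 + 294.4 + 8 = 554.4
p·790 + (1−p)·70 = 554.4
720p + 70 = 554.4
p = (554.4 − 70) / 720

p = 0.673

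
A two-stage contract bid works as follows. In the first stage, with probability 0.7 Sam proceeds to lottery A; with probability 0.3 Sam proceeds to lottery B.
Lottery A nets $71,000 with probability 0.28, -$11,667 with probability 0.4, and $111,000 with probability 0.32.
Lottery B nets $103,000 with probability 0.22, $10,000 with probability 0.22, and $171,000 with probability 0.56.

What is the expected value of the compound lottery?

EV(A) = 0.28 × 71000 + 0.4 × (-11667) + 0.32 × 111000 = 19880 − 4666.8 + 35520 = 50733.2
EV(B) = 0.22 × 103000 + 0.22 × 10000 + 0.56 × 171000 = 22660 + 2200 + 95760 = 120620
Overall = 0.7 × 50733.2 + 0.3 × 120620 = 35513.24 + 36186 = 71699.24

$71,699.24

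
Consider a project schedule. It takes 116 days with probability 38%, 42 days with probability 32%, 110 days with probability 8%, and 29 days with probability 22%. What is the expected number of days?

72.7 days

EV = 0.38 × 116 + 0.32 × 42 + 0.08 × 110 + 0.22 × 29 = 44.08 + 13.44 + 8.8 + 6.38 = 72.7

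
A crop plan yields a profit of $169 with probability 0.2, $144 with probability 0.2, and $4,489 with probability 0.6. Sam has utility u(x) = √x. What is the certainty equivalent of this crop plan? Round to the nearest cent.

$2,043.04

E[u] = 0.2·√169 + 0.2·√144 + 0.6·√4489 = 0.2·13 + 0.2·12 + 0.6·67 = 45.2
CE = (45.2)² = 2043.04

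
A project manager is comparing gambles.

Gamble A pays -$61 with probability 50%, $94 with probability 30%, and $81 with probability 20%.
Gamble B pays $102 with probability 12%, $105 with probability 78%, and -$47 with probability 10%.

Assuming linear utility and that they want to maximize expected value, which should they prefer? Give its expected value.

Gamble B ($89.44)

Gamble A = 0.5 × (-61) + 0.3 × 94 + 0.2 × 81 = -30.5 + 28.2 + 16.2 = 13.9
Gamble B = 0.12 × 102 + 0.78 × 105 + 0.1 × (-47) = 12.24 + 81.9 − 4.7 = 89.44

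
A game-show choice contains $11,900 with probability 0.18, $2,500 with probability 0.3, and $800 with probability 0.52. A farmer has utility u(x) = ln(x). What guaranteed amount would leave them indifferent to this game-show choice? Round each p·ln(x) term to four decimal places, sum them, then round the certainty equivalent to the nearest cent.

$1,830.60

E[u] = 0.18·ln(11900) + 0.3·ln(2500) + 0.52·ln(800) = 1.6892 + 2.3472 + 3.4760 = 7.5124
CE = e^7.5124 ≈ 1830.60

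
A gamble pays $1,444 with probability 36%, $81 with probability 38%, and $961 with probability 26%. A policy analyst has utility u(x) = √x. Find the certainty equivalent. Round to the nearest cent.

$633.03

E[u] = 0.36·√1444 + 0.38·√81 + 0.26·√961 = 0.36·38 + 0.38·9 + 0.26·31 = 25.16
CE = (25.16)² = 633.0256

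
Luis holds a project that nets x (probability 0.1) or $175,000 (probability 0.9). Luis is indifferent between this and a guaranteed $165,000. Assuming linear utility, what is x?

0.1·x + 0.9·175000 = 165000
0.1·x = 165000 − 157500 = 7500
x = 7500 / 0.1 = 75000

x = $75,000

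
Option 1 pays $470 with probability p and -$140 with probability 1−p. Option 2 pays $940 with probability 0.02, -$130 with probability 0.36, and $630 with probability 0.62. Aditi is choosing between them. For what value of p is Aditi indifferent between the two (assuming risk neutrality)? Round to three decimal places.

p = 0.824

EV(Option 2) = 0.02 × 940 + 0.36 × (-130) + 0.62 × 630 = 18.8 − 46.8 + 390.6 = 362.6
p·470 + (1−p)·(-140) = 362.6
610p − 140 = 362.6
p = (362.6 + 140) / 610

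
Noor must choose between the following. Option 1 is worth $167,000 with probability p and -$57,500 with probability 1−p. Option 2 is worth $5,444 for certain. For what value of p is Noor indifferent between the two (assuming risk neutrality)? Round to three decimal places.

p = 0.280

p·167000 + (1−p)·(-57500) = 5444
224500p − 57500 = 5444
p = (5444 + 57500) / 224500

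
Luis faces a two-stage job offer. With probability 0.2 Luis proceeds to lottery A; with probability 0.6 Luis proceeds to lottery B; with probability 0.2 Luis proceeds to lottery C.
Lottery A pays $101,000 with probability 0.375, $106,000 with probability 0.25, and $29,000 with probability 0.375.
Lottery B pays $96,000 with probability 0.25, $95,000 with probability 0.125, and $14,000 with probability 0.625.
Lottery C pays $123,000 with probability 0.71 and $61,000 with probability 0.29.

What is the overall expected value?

$62,829

EV(A) = 0.375 × 101000 + 0.25 × 106000 + 0.375 × 29000 = 37875 + 26500 + 10875 = 75250
EV(B) = 0.25 × 96000 + 0.125 × 95000 + 0.625 × 14000 = 24000 + 11875 + 8750 = 44625
EV(C) = 0.71 × 123000 + 0.29 × 61000 = 87330 + 17690 = 105020
Overall = 0.2 × 75250 + 0.6 × 44625 + 0.2 × 105020 = 15050 + 26775 + 21004 = 62829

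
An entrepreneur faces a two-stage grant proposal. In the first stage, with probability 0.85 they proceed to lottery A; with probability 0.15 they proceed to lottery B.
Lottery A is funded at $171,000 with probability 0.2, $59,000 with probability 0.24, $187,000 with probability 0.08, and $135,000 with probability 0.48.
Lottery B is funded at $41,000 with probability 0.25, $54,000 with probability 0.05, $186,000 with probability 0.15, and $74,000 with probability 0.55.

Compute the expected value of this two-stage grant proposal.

EV(A) = 0.2 × 171000 + 0.24 × 59000 + 0.08 × 187000 + 0.48 × 135000 = 34200 + 14160 + 14960 + 64800 = 128120
EV(B) = 0.25 × 41000 + 0.05 × 54000 + 0.15 × 186000 + 0.55 × 74000 = 10250 + 2700 + 27900 + 40700 = 81550
Overall = 0.85 × 128120 + 0.15 × 81550 = 108902 + 12232.5 = 121134.5

$121,134.50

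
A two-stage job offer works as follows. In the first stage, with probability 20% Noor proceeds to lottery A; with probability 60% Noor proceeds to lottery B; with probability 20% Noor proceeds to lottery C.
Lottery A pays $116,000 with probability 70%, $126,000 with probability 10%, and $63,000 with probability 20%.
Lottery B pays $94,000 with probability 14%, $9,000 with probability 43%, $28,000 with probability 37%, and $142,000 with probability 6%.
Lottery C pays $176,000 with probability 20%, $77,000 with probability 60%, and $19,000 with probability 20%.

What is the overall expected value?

$59,866

EV(A) = 0.7 × 116000 + 0.1 × 126000 + 0.2 × 63000 = 81200 + 12600 + 12600 = 106400
EV(B) = 0.14 × 94000 + 0.43 × 9000 + 0.37 × 28000 + 0.06 × 142000 = 13160 + 3870 + 10360 + 8520 = 35910
EV(C) = 0.2 × 176000 + 0.6 × 77000 + 0.2 × 19000 = 35200 + 46200 + 3800 = 85200
Overall = 0.2 × 106400 + 0.6 × 35910 + 0.2 × 85200 = 21280 + 21546 + 17040 = 59866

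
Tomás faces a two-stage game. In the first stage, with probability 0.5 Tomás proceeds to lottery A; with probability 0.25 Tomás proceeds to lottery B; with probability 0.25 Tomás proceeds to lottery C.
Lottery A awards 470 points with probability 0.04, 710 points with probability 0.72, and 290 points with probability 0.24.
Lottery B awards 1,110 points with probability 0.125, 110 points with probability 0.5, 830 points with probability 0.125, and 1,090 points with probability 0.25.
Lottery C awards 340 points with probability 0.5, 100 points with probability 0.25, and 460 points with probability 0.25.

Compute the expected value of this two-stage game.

EV(A) = 0.04 × 470 + 0.72 × 710 + 0.24 × 290 = 18.8 + 511.2 + 69.6 = 599.6
EV(B) = 0.125 × 1110 + 0.5 × 110 + 0.125 × 830 + 0.25 × 1090 = 138.75 + 55 + 103.75 + 272.5 = 570
EV(C) = 0.5 × 340 + 0.25 × 100 + 0.25 × 460 = 170 + 25 + 115 = 310
Overall = 0.5 × 599.6 + 0.25 × 570 + 0.25 × 310 = 299.8 + 142.5 + 77.5 = 519.8

519.8 points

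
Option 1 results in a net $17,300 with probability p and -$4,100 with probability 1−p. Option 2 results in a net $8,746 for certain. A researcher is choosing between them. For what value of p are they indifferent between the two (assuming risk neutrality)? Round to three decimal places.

p·17300 + (1−p)·(-4100) = 8746
21400p − 4100 = 8746
p = (8746 + 4100) / 21400

p = 0.600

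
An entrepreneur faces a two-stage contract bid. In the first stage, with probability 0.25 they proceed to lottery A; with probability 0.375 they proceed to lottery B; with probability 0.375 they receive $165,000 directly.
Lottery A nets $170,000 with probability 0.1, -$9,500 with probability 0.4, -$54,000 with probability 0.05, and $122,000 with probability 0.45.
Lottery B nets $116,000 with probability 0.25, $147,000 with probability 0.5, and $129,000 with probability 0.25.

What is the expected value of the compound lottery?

$128,756.25

EV(A) = 0.1 × 170000 + 0.4 × (-9500) + 0.05 × (-54000) + 0.45 × 122000 = 17000 − 3800 − 2700 + 54900 = 65400
EV(B) = 0.25 × 116000 + 0.5 × 147000 + 0.25 × 129000 = 29000 + 73500 + 32250 = 134750
Branch C: 165000 (certain)
Overall = 0.25 × 65400 + 0.375 × 134750 + 0.375 × 165000 = 16350 + 50531.25 + 61875 = 128756.25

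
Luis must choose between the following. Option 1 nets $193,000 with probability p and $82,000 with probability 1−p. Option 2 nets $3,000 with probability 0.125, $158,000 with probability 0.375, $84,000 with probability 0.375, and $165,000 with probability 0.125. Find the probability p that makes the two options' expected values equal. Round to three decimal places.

p = 0.268

EV(Option 2) = 0.125 × 3000 + 0.375 × 158000 + 0.375 × 84000 + 0.125 × 165000 = 375 + 59250 + 31500 + 20625 = 111750
p·193000 + (1−p)·82000 = 111750
111000p + 82000 = 111750
p = (111750 − 82000) / 111000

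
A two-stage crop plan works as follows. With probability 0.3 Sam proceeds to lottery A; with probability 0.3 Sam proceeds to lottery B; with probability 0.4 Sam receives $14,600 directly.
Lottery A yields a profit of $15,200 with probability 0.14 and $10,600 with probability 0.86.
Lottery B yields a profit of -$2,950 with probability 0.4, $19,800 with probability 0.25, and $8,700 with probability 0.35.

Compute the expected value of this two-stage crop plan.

EV(A) = 0.14 × 15200 + 0.86 × 10600 = 2128 + 9116 = 11244
EV(B) = 0.4 × (-2950) + 0.25 × 19800 + 0.35 × 8700 = -1180 + 4950 + 3045 = 6815
Branch C: 14600 (certain)
Overall = 0.3 × 11244 + 0.3 × 6815 + 0.4 × 14600 = 3373.2 + 2044.5 + 5840 = 11257.7

$11,257.70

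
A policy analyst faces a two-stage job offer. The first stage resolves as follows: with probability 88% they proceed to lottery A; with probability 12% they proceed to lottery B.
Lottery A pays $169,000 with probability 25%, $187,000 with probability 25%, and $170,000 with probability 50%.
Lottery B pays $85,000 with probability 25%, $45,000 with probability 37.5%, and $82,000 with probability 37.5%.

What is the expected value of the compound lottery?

$161,385

EV(A) = 0.25 × 169000 + 0.25 × 187000 + 0.5 × 170000 = 42250 + 46750 + 85000 = 174000
EV(B) = 0.25 × 85000 + 0.375 × 45000 + 0.375 × 82000 = 21250 + 16875 + 30750 = 68875
Overall = 0.88 × 174000 + 0.12 × 68875 = 153120 + 8265 = 161385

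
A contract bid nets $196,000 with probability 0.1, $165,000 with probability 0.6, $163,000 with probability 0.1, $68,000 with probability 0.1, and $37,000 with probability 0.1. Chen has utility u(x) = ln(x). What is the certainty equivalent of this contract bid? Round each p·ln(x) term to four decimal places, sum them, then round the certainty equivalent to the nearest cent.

E[u] = 0.1·ln(196000) + 0.6·ln(165000) + 0.1·ln(163000) + 0.1·ln(68000) + 0.1·ln(37000) = 1.2186 + 7.2082 + 1.2002 + 1.1127 + 1.0519 = 11.7916
CE = e^11.7916 ≈ 132137.72

$132,137.72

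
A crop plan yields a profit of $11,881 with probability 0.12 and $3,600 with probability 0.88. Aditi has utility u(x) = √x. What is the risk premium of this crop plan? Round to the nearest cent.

$253.55

E[u] = 0.12·√11881 + 0.88·√3600 = 0.12·109 + 0.88·60 = 65.88
CE = (65.88)² = 4340.1744
Risk premium = EV − CE = 4593.72 − 4340.1744 = 253.5456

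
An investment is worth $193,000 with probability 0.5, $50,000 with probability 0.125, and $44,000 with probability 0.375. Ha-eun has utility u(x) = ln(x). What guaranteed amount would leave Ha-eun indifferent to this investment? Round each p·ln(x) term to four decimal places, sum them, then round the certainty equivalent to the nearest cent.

$93,638.79

E[u] = 0.5·ln(193000) + 0.125·ln(50000) + 0.375·ln(44000) = 6.0852 + 1.3525 + 4.0095 = 11.4472
CE = e^11.4472 ≈ 93638.79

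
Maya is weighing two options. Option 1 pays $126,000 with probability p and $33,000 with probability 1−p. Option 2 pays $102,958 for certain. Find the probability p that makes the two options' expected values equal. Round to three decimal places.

p·126000 + (1−p)·33000 = 102958
93000p + 33000 = 102958
p = (102958 − 33000) / 93000

p = 0.752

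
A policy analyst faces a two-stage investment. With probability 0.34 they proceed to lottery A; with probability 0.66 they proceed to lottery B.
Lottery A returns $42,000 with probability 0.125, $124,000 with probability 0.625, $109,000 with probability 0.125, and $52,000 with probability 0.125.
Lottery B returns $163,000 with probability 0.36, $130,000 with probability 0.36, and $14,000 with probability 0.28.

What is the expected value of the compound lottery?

EV(A) = 0.125 × 42000 + 0.625 × 124000 + 0.125 × 109000 + 0.125 × 52000 = 5250 + 77500 + 13625 + 6500 = 102875
EV(B) = 0.36 × 163000 + 0.36 × 130000 + 0.28 × 14000 = 58680 + 46800 + 3920 = 109400
Overall = 0.34 × 102875 + 0.66 × 109400 = 34977.5 + 72204 = 107181.5

$107,181.50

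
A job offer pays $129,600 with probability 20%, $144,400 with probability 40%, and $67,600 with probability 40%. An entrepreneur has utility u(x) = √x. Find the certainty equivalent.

E[u] = 0.2·√129600 + 0.4·√144400 + 0.4·√67600 = 0.2·360 + 0.4·380 + 0.4·260 = 328
CE = (328)² = 107584

$107,584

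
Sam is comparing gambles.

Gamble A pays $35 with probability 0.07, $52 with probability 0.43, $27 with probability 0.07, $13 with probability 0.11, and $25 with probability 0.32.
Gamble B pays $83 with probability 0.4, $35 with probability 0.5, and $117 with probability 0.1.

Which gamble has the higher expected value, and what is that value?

Gamble A = 0.07 × 35 + 0.43 × 52 + 0.07 × 27 + 0.11 × 13 + 0.32 × 25 = 2.45 + 22.36 + 1.89 + 1.43 + 8 = 36.13
Gamble B = 0.4 × 83 + 0.5 × 35 + 0.1 × 117 = 33.2 + 17.5 + 11.7 = 62.4

Gamble B ($62.40)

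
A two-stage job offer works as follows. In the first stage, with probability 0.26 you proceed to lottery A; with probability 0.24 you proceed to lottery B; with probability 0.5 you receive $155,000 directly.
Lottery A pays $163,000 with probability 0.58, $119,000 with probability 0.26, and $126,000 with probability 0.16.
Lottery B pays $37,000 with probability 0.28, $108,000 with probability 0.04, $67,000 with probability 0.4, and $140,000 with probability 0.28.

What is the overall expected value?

EV(A) = 0.58 × 163000 + 0.26 × 119000 + 0.16 × 126000 = 94540 + 30940 + 20160 = 145640
EV(B) = 0.28 × 37000 + 0.04 × 108000 + 0.4 × 67000 + 0.28 × 140000 = 10360 + 4320 + 26800 + 39200 = 80680
Branch C: 155000 (certain)
Overall = 0.26 × 145640 + 0.24 × 80680 + 0.5 × 155000 = 37866.4 + 19363.2 + 77500 = 134729.6

$134,729.60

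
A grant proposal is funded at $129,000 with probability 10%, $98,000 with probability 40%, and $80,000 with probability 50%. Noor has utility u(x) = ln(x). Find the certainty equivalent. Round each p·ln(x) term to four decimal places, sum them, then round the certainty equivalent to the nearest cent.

E[u] = 0.1·ln(129000) + 0.4·ln(98000) + 0.5·ln(80000) = 1.1768 + 4.5971 + 5.6449 = 11.4188
CE = e^11.4188 ≈ 91016.86

$91,016.86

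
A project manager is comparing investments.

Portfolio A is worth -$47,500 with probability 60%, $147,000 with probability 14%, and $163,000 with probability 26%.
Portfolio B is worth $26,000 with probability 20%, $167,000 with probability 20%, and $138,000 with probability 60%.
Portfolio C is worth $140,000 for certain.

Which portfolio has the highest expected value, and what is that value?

Portfolio C ($140,000)

Portfolio A = 0.6 × (-47500) + 0.14 × 147000 + 0.26 × 163000 = -28500 + 20580 + 42380 = 34460
Portfolio B = 0.2 × 26000 + 0.2 × 167000 + 0.6 × 138000 = 5200 + 33400 + 82800 = 121400
Portfolio C: 140000 (certain)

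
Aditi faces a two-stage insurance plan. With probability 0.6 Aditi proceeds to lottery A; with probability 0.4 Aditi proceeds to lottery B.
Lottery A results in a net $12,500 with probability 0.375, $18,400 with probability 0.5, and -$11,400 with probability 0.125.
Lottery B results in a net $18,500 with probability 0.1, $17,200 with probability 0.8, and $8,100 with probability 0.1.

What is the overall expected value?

$14,045.50

EV(A) = 0.375 × 12500 + 0.5 × 18400 + 0.125 × (-11400) = 4687.5 + 9200 − 1425 = 12462.5
EV(B) = 0.1 × 18500 + 0.8 × 17200 + 0.1 × 8100 = 1850 + 13760 + 810 = 16420
Overall = 0.6 × 12462.5 + 0.4 × 16420 = 7477.5 + 6568 = 14045.5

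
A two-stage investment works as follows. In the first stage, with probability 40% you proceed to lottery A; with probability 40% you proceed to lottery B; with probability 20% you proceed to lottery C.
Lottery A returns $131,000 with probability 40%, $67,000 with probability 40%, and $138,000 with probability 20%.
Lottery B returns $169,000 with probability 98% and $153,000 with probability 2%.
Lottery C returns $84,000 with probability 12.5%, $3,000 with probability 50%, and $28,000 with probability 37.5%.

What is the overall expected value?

EV(A) = 0.4 × 131000 + 0.4 × 67000 + 0.2 × 138000 = 52400 + 26800 + 27600 = 106800
EV(B) = 0.98 × 169000 + 0.02 × 153000 = 165620 + 3060 = 168680
EV(C) = 0.125 × 84000 + 0.5 × 3000 + 0.375 × 28000 = 10500 + 1500 + 10500 = 22500
Overall = 0.4 × 106800 + 0.4 × 168680 + 0.2 × 22500 = 42720 + 67472 + 4500 = 114692

$114,692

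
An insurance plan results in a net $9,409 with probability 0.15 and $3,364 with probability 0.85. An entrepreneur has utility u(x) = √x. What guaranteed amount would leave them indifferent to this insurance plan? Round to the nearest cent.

E[u] = 0.15·√9409 + 0.85·√3364 = 0.15·97 + 0.85·58 = 63.85
CE = (63.85)² = 4076.8225

$4,076.82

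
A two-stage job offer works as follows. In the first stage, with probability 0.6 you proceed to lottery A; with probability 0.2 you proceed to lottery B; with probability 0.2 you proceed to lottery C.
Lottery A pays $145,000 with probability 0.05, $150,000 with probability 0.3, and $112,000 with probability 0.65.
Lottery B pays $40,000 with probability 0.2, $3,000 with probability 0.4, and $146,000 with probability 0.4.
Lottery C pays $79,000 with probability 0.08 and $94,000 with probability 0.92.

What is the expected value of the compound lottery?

EV(A) = 0.05 × 145000 + 0.3 × 150000 + 0.65 × 112000 = 7250 + 45000 + 72800 = 125050
EV(B) = 0.2 × 40000 + 0.4 × 3000 + 0.4 × 146000 = 8000 + 1200 + 58400 = 67600
EV(C) = 0.08 × 79000 + 0.92 × 94000 = 6320 + 86480 = 92800
Overall = 0.6 × 125050 + 0.2 × 67600 + 0.2 × 92800 = 75030 + 13520 + 18560 = 107110

$107,110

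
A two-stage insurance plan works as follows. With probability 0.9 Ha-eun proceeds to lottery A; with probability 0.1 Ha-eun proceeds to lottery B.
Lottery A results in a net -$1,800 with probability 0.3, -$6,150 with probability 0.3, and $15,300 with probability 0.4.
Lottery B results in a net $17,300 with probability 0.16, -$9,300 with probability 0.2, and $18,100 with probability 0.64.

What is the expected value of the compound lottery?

EV(A) = 0.3 × (-1800) + 0.3 × (-6150) + 0.4 × 15300 = -540 − 1845 + 6120 = 3735
EV(B) = 0.16 × 17300 + 0.2 × (-9300) + 0.64 × 18100 = 2768 − 1860 + 11584 = 12492
Overall = 0.9 × 3735 + 0.1 × 12492 = 3361.5 + 1249.2 = 4610.7

$4,610.70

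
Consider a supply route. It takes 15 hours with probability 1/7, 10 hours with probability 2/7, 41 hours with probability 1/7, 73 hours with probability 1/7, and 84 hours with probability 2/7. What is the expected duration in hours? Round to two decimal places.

45.29 hours

EV = 1/7 × 15 + 2/7 × 10 + 1/7 × 41 + 1/7 × 73 + 2/7 × 84 = 2.1429 + 2.8571 + 5.8571 + 10.4286 + 24 = 45.2857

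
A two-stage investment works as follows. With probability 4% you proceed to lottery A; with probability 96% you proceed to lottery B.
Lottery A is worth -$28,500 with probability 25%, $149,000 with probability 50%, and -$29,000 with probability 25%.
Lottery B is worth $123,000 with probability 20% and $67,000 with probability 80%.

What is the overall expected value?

EV(A) = 0.25 × (-28500) + 0.5 × 149000 + 0.25 × (-29000) = -7125 + 74500 − 7250 = 60125
EV(B) = 0.2 × 123000 + 0.8 × 67000 = 24600 + 53600 = 78200
Overall = 0.04 × 60125 + 0.96 × 78200 = 2405 + 75072 = 77477

$77,477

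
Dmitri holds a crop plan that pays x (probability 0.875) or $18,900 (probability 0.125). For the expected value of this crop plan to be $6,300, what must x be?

x = $4,500

0.875·x + 0.125·18900 = 6300
0.875·x = 6300 − 2362.5 = 3937.5
x = 3937.5 / 0.875 = 4500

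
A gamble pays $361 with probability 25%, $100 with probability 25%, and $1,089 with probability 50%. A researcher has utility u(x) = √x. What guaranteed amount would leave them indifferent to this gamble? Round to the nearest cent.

E[u] = 0.25·√361 + 0.25·√100 + 0.5·√1089 = 0.25·19 + 0.25·10 + 0.5·33 = 23.75
CE = (23.75)² = 564.0625

$564.06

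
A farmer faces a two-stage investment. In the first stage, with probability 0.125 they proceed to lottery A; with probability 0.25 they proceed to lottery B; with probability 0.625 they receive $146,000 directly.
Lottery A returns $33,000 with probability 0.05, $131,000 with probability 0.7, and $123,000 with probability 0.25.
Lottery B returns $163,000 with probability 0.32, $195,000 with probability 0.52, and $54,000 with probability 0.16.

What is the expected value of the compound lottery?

$147,312.50

EV(A) = 0.05 × 33000 + 0.7 × 131000 + 0.25 × 123000 = 1650 + 91700 + 30750 = 124100
EV(B) = 0.32 × 163000 + 0.52 × 195000 + 0.16 × 54000 = 52160 + 101400 + 8640 = 162200
Branch C: 146000 (certain)
Overall = 0.125 × 124100 + 0.25 × 162200 + 0.625 × 146000 = 15512.5 + 40550 + 91250 = 147312.5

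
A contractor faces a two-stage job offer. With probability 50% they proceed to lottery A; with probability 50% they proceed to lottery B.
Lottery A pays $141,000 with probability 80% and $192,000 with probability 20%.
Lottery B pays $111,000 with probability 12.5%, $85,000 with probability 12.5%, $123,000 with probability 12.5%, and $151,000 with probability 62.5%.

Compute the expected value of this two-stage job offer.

$142,725

EV(A) = 0.8 × 141000 + 0.2 × 192000 = 112800 + 38400 = 151200
EV(B) = 0.125 × 111000 + 0.125 × 85000 + 0.125 × 123000 + 0.625 × 151000 = 13875 + 10625 + 15375 + 94375 = 134250
Overall = 0.5 × 151200 + 0.5 × 134250 = 75600 + 67125 = 142725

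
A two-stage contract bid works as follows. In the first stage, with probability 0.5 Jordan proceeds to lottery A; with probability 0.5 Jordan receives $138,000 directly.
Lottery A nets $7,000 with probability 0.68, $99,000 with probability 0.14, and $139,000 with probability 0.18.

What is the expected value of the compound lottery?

EV(A) = 0.68 × 7000 + 0.14 × 99000 + 0.18 × 139000 = 4760 + 13860 + 25020 = 43640
Branch B: 138000 (certain)
Overall = 0.5 × 43640 + 0.5 × 138000 = 21820 + 69000 = 90820

$90,820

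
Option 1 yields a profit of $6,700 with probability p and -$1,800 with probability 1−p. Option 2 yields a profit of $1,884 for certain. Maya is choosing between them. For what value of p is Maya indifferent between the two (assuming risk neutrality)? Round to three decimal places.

p·6700 + (1−p)·(-1800) = 1884
8500p − 1800 = 1884
p = (1884 + 1800) / 8500

p = 0.433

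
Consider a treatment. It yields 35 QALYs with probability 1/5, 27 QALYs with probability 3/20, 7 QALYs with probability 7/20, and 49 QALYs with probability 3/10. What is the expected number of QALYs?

28.2 QALYs

EV = 1/5 × 35 + 3/20 × 27 + 7/20 × 7 + 3/10 × 49 = 7 + 4.05 + 2.45 + 14.7 = 28.2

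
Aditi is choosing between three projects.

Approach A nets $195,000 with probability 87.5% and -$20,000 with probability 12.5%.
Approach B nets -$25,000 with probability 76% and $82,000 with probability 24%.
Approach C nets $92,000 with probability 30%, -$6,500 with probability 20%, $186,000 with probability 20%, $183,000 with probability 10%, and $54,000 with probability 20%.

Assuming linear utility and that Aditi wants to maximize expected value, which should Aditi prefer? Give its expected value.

Approach A ($168,125)

Approach A = 0.875 × 195000 + 0.125 × (-20000) = 170625 − 2500 = 168125
Approach B = 0.76 × (-25000) + 0.24 × 82000 = -19000 + 19680 = 680
Approach C = 0.3 × 92000 + 0.2 × (-6500) + 0.2 × 186000 + 0.1 × 183000 + 0.2 × 54000 = 27600 − 1300 + 37200 + 18300 + 10800 = 92600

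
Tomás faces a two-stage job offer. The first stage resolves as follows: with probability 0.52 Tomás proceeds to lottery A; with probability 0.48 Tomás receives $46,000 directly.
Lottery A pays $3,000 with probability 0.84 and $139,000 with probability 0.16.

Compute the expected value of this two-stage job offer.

$34,955.20

EV(A) = 0.84 × 3000 + 0.16 × 139000 = 2520 + 22240 = 24760
Branch B: 46000 (certain)
Overall = 0.52 × 24760 + 0.48 × 46000 = 12875.2 + 22080 = 34955.2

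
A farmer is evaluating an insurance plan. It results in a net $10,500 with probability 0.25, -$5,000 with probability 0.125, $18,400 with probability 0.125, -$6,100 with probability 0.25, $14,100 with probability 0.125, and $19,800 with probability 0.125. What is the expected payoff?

$7,012.50

EV = 0.25 × 10500 + 0.125 × (-5000) + 0.125 × 18400 + 0.25 × (-6100) + 0.125 × 14100 + 0.125 × 19800 = 2625 − 625 + 2300 − 1525 + 1762.5 + 2475 = 7012.5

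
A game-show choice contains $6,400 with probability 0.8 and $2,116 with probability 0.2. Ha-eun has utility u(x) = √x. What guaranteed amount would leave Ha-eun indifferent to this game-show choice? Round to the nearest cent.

E[u] = 0.8·√6400 + 0.2·√2116 = 0.8·80 + 0.2·46 = 73.2
CE = (73.2)² = 5358.24

$5,358.24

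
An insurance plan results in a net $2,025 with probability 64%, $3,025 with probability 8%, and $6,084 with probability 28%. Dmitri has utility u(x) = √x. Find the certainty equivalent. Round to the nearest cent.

E[u] = 0.64·√2025 + 0.08·√3025 + 0.28·√6084 = 0.64·45 + 0.08·55 + 0.28·78 = 55.04
CE = (55.04)² = 3029.4016

$3,029.40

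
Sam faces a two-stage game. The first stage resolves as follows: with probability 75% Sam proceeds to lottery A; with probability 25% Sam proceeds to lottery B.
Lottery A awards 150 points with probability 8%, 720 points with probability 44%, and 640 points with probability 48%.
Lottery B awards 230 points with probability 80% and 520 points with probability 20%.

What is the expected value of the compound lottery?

549 points

EV(A) = 0.08 × 150 + 0.44 × 720 + 0.48 × 640 = 12 + 316.8 + 307.2 = 636
EV(B) = 0.8 × 230 + 0.2 × 520 = 184 + 104 = 288
Overall = 0.75 × 636 + 0.25 × 288 = 477 + 72 = 549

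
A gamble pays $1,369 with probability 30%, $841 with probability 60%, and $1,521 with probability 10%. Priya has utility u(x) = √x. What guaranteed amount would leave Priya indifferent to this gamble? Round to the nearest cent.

$1,049.76

E[u] = 0.3·√1369 + 0.6·√841 + 0.1·√1521 = 0.3·37 + 0.6·29 + 0.1·39 = 32.4
CE = (32.4)² = 1049.76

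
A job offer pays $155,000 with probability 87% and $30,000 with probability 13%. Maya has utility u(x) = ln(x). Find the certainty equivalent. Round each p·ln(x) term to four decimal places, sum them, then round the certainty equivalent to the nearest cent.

E[u] = 0.87·ln(155000) + 0.13·ln(30000) = 10.3975 + 1.3402 = 11.7377
CE = e^11.7377 ≈ 125204.04

$125,204.04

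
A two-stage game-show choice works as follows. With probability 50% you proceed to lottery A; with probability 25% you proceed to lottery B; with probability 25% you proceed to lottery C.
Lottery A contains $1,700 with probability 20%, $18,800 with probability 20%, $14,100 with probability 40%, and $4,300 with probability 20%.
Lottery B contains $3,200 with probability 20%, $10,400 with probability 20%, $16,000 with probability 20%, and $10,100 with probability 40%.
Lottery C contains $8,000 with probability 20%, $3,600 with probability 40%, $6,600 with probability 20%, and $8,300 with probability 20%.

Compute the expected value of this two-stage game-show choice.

$9,295

EV(A) = 0.2 × 1700 + 0.2 × 18800 + 0.4 × 14100 + 0.2 × 4300 = 340 + 3760 + 5640 + 860 = 10600
EV(B) = 0.2 × 3200 + 0.2 × 10400 + 0.2 × 16000 + 0.4 × 10100 = 640 + 2080 + 3200 + 4040 = 9960
EV(C) = 0.2 × 8000 + 0.4 × 3600 + 0.2 × 6600 + 0.2 × 8300 = 1600 + 1440 + 1320 + 1660 = 6020
Overall = 0.5 × 10600 + 0.25 × 9960 + 0.25 × 6020 = 5300 + 2490 + 1505 = 9295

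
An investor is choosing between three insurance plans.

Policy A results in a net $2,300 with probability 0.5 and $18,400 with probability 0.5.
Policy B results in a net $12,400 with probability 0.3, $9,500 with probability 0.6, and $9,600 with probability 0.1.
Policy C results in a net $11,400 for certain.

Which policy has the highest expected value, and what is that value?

Policy A = 0.5 × 2300 + 0.5 × 18400 = 1150 + 9200 = 10350
Policy B = 0.3 × 12400 + 0.6 × 9500 + 0.1 × 9600 = 3720 + 5700 + 960 = 10380
Policy C: 11400 (certain)

Policy C ($11,400)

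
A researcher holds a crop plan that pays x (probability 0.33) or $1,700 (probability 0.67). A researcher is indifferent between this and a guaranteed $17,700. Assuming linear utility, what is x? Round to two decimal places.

x = $50,184.85

0.33·x + 0.67·1700 = 17700
0.33·x = 17700 − 1139 = 16561
x = 16561 / 0.33 = 50184.8485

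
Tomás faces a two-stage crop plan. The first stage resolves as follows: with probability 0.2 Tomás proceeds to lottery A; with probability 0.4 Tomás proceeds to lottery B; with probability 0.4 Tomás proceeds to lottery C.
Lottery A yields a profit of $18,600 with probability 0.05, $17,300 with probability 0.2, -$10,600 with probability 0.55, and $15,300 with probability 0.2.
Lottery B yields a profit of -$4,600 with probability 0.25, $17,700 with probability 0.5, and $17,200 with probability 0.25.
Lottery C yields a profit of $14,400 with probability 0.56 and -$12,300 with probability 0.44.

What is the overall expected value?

EV(A) = 0.05 × 18600 + 0.2 × 17300 + 0.55 × (-10600) + 0.2 × 15300 = 930 + 3460 − 5830 + 3060 = 1620
EV(B) = 0.25 × (-4600) + 0.5 × 17700 + 0.25 × 17200 = -1150 + 8850 + 4300 = 12000
EV(C) = 0.56 × 14400 + 0.44 × (-12300) = 8064 − 5412 = 2652
Overall = 0.2 × 1620 + 0.4 × 12000 + 0.4 × 2652 = 324 + 4800 + 1060.8 = 6184.8

$6,184.80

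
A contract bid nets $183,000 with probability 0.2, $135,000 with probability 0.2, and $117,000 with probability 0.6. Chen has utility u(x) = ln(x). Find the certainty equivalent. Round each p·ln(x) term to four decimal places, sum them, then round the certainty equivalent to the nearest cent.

E[u] = 0.2·ln(183000) + 0.2·ln(135000) + 0.6·ln(117000) = 2.4234 + 2.3626 + 7.0020 = 11.7880
CE = e^11.7880 ≈ 131662.88

$131,662.88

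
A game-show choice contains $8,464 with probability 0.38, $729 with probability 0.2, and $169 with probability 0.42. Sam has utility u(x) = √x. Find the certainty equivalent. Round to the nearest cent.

E[u] = 0.38·√8464 + 0.2·√729 + 0.42·√169 = 0.38·92 + 0.2·27 + 0.42·13 = 45.82
CE = (45.82)² = 2099.4724

$2,099.47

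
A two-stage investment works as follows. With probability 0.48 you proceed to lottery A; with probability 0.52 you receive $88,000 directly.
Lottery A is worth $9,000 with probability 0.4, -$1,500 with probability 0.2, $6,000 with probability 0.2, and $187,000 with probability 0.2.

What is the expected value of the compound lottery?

EV(A) = 0.4 × 9000 + 0.2 × (-1500) + 0.2 × 6000 + 0.2 × 187000 = 3600 − 300 + 1200 + 37400 = 41900
Branch B: 88000 (certain)
Overall = 0.48 × 41900 + 0.52 × 88000 = 20112 + 45760 = 65872

$65,872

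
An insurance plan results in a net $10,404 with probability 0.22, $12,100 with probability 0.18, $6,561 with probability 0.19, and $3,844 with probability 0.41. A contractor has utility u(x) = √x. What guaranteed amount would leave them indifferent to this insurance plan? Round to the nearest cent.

E[u] = 0.22·√10404 + 0.18·√12100 + 0.19·√6561 + 0.41·√3844 = 0.22·102 + 0.18·110 + 0.19·81 + 0.41·62 = 83.05
CE = (83.05)² = 6897.3025

$6,897.30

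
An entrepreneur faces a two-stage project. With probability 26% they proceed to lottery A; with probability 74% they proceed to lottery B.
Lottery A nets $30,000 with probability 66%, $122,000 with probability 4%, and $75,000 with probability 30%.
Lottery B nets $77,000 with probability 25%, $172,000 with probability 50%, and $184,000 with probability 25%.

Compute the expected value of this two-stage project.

$124,191.80

EV(A) = 0.66 × 30000 + 0.04 × 122000 + 0.3 × 75000 = 19800 + 4880 + 22500 = 47180
EV(B) = 0.25 × 77000 + 0.5 × 172000 + 0.25 × 184000 = 19250 + 86000 + 46000 = 151250
Overall = 0.26 × 47180 + 0.74 × 151250 = 12266.8 + 111925 = 124191.8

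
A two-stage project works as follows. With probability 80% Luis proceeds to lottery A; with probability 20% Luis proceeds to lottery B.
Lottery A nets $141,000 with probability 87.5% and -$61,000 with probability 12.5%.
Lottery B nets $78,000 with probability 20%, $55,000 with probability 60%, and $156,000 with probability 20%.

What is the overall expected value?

$108,560

EV(A) = 0.875 × 141000 + 0.125 × (-61000) = 123375 − 7625 = 115750
EV(B) = 0.2 × 78000 + 0.6 × 55000 + 0.2 × 156000 = 15600 + 33000 + 31200 = 79800
Overall = 0.8 × 115750 + 0.2 × 79800 = 92600 + 15960 = 108560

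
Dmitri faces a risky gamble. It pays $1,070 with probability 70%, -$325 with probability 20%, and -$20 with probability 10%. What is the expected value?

$682

EV = 0.7 × 1070 + 0.2 × (-325) + 0.1 × (-20) = 749 − 65 − 2 = 682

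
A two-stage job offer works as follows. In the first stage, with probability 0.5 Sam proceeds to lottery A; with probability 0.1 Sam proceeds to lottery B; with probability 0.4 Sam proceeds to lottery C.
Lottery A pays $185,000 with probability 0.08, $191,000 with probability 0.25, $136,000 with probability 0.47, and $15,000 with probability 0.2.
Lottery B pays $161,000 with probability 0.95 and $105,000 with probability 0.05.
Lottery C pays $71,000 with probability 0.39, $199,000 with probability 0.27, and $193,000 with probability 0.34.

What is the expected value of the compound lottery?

EV(A) = 0.08 × 185000 + 0.25 × 191000 + 0.47 × 136000 + 0.2 × 15000 = 14800 + 47750 + 63920 + 3000 = 129470
EV(B) = 0.95 × 161000 + 0.05 × 105000 = 152950 + 5250 = 158200
EV(C) = 0.39 × 71000 + 0.27 × 199000 + 0.34 × 193000 = 27690 + 53730 + 65620 = 147040
Overall = 0.5 × 129470 + 0.1 × 158200 + 0.4 × 147040 = 64735 + 15820 + 58816 = 139371

$139,371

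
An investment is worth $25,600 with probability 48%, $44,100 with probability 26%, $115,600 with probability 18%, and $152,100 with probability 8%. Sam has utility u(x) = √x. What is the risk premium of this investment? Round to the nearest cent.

E[u] = 0.48·√25600 + 0.26·√44100 + 0.18·√115600 + 0.08·√152100 = 0.48·160 + 0.26·210 + 0.18·340 + 0.08·390 = 223.8
CE = (223.8)² = 50086.44
Risk premium = EV − CE = 56730 − 50086.44 = 6643.56

$6,643.56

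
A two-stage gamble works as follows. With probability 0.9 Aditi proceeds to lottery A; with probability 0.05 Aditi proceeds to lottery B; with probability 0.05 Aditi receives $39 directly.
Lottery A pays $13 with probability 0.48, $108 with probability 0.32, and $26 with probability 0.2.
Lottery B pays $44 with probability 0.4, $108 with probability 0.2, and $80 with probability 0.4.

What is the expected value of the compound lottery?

$46.91

EV(A) = 0.48 × 13 + 0.32 × 108 + 0.2 × 26 = 6.24 + 34.56 + 5.2 = 46
EV(B) = 0.4 × 44 + 0.2 × 108 + 0.4 × 80 = 17.6 + 21.6 + 32 = 71.2
Branch C: 39 (certain)
Overall = 0.9 × 46 + 0.05 × 71.2 + 0.05 × 39 = 41.4 + 3.56 + 1.95 = 46.91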